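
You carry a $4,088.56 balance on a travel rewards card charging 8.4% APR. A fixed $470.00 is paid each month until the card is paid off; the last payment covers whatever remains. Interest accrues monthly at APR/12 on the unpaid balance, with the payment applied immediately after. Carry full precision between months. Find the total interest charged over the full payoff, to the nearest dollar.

Monthly rate r = 8.4%/12 = 0.7% = 0.007.
Payoff takes n = ⌈−ln(1 − rB₀/P)/ln(1+r)⌉ = ⌈9.007⌉ = 10 payments; the last is $3.10.
Total paid = 9·$470.00 + $3.10 = $4,233.10.
Total interest = total paid − principal = $4,233.10 − $4,088.56 = $144.54.

$145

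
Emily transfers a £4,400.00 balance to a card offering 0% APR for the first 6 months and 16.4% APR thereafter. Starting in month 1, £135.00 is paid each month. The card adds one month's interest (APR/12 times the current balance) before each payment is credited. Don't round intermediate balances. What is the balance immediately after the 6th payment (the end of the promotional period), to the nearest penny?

Promo months 1–6 at r₀ = 0%/12 = 0; months 7+ at r₁ = 16.4%/12 = 0.0136667.
After month 6 (no interest yet): B = £4,400.00 − 6·£135.00 = £3,590.00.

£3,590.00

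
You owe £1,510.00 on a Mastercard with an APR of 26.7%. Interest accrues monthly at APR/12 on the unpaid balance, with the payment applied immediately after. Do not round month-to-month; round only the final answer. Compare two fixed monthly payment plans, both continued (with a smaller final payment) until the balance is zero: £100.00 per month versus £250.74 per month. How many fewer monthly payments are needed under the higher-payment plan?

Monthly rate r = 26.7%/12 = 2.225% = 0.02225.
At £100.00/mo: n = ⌈−ln(1 − rB₀/P)/ln(1+r)⌉ = 19 payments (last £60.82); total interest = total paid − £1,510.00 = £350.82.
At £250.74/mo: 7 payments (last £135.44); total interest £129.88.
Payments saved = 19 − 7 = 12.

12 fewer payments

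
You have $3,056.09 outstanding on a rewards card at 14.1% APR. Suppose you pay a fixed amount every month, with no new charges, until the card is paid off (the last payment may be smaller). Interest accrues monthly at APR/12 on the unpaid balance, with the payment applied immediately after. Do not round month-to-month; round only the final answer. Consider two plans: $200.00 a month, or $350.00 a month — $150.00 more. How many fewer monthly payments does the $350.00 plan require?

Monthly rate r = 14.1%/12 = 1.175% = 0.01175.
At $200.00/mo: n = ⌈−ln(1 − rB₀/P)/ln(1+r)⌉ = 17 payments (last $188.27); total interest = total paid − $3,056.09 = $332.18.
At $350.00/mo: 10 payments (last $93.79); total interest $187.70.
Payments saved = 17 − 10 = 7.

7 fewer payments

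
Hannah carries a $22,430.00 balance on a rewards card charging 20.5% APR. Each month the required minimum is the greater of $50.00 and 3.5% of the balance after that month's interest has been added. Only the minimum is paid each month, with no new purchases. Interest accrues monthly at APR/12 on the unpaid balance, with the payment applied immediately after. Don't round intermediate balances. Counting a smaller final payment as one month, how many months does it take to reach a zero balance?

187 months

Monthly rate r = 20.5%/12 = 1.70833% = 0.0170833.
While 3.5% of the post-interest balance exceeds $50.00, each month B ← (B·(1+r))·(1 − 0.035), i.e. B shrinks by the factor (1+r)·0.965 = 0.98149.
This holds for months 1–149. Entering month 150 the balance is $1,385.23; 3.5% of the post-interest balance is now below $50.00, so the flat $50.00 minimum applies from here.
From month 150 a fixed $50.00 at rate r clears $1,385.23 in 38 more payments. Total: 149 + 38 = 187 months.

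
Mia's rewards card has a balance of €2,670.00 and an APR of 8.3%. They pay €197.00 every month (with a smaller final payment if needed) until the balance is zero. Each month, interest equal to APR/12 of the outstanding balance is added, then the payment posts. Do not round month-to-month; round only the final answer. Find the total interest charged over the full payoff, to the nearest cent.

€143.39

Monthly rate r = 8.3%/12 = 0.691667% = 0.00691667.
Payoff takes n = ⌈−ln(1 − rB₀/P)/ln(1+r)⌉ = ⌈14.280⌉ = 15 payments; the last is €55.39.
Total paid = 14·€197.00 + €55.39 = €2,813.39.
Total interest = total paid − principal = €2,813.39 − €2,670.00 = €143.39.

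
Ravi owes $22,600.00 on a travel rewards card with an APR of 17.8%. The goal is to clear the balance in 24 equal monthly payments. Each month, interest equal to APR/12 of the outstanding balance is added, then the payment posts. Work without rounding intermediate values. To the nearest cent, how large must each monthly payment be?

$1,126.10

Monthly rate r = 17.8%/12 = 1.48333% = 0.0148333.
Level-payment amortization: P = B₀·r / (1 − (1+r)^(−n)) = 22600.00·0.0148333 / (1 − 1.01483^(−24)).
Denominator 1 − (1+r)^(−24) = 0.297693591.
P = 335.233 / 0.297693591 ≈ 1126.10.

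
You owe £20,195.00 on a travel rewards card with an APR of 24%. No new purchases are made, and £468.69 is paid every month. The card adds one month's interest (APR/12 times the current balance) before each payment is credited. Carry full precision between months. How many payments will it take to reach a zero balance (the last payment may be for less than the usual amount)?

Monthly rate r = 24%/12 = 2% = 0.02.
Recurrence: B ← B·(1+r) − £468.69.
Month 1: interest £403.90; balance after payment £20,130.21.
Month 2: interest £402.60; balance after payment £20,064.12.
Closed form: n = −ln(1 − rB₀/P)/ln(1+r) = −ln(0.13824)/ln(1.02) ≈ 99.926, so the balance reaches zero during payment 100.

100 months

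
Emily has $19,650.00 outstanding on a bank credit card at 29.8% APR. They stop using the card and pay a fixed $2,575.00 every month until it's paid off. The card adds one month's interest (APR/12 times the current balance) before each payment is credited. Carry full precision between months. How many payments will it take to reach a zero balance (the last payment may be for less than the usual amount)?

Monthly rate r = 29.8%/12 = 2.48333% = 0.0248333.
Recurrence: B ← B·(1+r) − $2,575.00.
Month 1: interest $487.97; balance after payment $17,562.97.
Month 2: interest $436.15; balance after payment $15,424.12.
Closed form: n = −ln(1 − rB₀/P)/ln(1+r) = −ln(0.8105)/ln(1.02483) ≈ 8.565, so the balance reaches zero during payment 9.

9 payments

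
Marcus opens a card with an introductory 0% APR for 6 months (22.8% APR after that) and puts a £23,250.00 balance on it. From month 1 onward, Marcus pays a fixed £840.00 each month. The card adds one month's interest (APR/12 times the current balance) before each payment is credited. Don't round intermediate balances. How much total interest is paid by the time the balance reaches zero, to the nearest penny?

Promo months 1–6 at r₀ = 0%/12 = 0; months 7+ at r₁ = 22.8%/12 = 0.019.
After month 6 (no interest yet): B = £23,250.00 − 6·£840.00 = £18,210.00.
Then at r₁ with £840.00/mo: n₂ = −ln(1 − r₁·B/P)/ln(1+r₁) ≈ 28.20 → 29 more payments.
Total paid = 34·£840.00 + £172.53 = £28,732.53; interest = £28,732.53 − £23,250.00 = £5,482.53.

£5,482.53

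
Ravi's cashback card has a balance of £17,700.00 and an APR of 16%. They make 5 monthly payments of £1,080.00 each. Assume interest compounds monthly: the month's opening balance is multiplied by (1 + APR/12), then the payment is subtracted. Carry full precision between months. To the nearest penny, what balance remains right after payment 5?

£13,365.96

Monthly rate r = 16%/12 = 1.33333% = 0.0133333.
Each month: B ← B·(1+r) − £1,080.00.
Month 1: interest £236.00; balance after payment £16,856.00.
Month 2: interest £224.75; balance after payment £16,000.75.
Month 3: interest £213.34; balance after payment £15,134.09.
Month 4: interest £201.79; balance after payment £14,255.88.
Month 5: interest £190.08; balance after payment £13,365.96.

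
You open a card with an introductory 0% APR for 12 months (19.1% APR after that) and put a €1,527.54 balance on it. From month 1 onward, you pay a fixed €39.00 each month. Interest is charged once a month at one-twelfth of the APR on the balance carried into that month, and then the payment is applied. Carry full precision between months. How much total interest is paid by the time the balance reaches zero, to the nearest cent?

Promo months 1–12 at r₀ = 0%/12 = 0; months 13+ at r₁ = 19.1%/12 = 0.0159167.
After month 12 (no interest yet): B = €1,527.54 − 12·€39.00 = €1,059.54.
Then at r₁ with €39.00/mo: n₂ = −ln(1 − r₁·B/P)/ln(1+r₁) ≈ 35.87 → 36 more payments.
Total paid = 47·€39.00 + €33.81 = €1,866.81; interest = €1,866.81 − €1,527.54 = €339.27.

€339.27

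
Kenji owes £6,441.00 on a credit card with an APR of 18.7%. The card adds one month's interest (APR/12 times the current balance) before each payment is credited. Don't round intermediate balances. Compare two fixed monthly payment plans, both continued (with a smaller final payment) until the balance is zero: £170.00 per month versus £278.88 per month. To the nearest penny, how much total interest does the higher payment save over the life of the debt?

Monthly rate r = 18.7%/12 = 1.55833% = 0.0155833.
At £170.00/mo: n = ⌈−ln(1 − rB₀/P)/ln(1+r)⌉ = 58 payments (last £123.78); total interest = total paid − £6,441.00 = £3,372.78.
At £278.88/mo: 29 payments (last £237.99); total interest £1,605.63.
Interest saved = £3,372.78 − £1,605.63 = £1,767.15.

£1,767.15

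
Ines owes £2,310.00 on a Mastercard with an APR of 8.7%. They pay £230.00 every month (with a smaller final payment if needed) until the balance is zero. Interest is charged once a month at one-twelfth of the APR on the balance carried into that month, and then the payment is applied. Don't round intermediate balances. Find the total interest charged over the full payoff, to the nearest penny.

Monthly rate r = 8.7%/12 = 0.725% = 0.00725.
Payoff takes n = ⌈−ln(1 − rB₀/P)/ln(1+r)⌉ = ⌈10.466⌉ = 11 payments; the last is £107.31.
Total paid = 10·£230.00 + £107.31 = £2,407.31.
Total interest = total paid − principal = £2,407.31 − £2,310.00 = £97.31.

£97.31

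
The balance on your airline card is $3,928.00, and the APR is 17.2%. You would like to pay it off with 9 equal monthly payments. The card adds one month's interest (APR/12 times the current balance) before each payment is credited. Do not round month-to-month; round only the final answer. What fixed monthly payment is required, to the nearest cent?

$468.32

Monthly rate r = 17.2%/12 = 1.43333% = 0.0143333.
Level-payment amortization: P = B₀·r / (1 − (1+r)^(−n)) = 3928.00·0.0143333 / (1 − 1.01433^(−9)).
Denominator 1 − (1+r)^(−9) = 0.120220737.
P = 56.3013 / 0.120220737 ≈ 468.32.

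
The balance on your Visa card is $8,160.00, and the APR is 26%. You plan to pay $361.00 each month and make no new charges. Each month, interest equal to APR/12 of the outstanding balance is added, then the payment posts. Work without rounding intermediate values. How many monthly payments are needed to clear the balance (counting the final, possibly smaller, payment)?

32 months

Monthly rate r = 26%/12 = 2.16667% = 0.0216667.
Recurrence: B ← B·(1+r) − $361.00.
Month 1: interest $176.80; balance after payment $7,975.80.
Month 2: interest $172.81; balance after payment $7,787.61.
Closed form: n = −ln(1 − rB₀/P)/ln(1+r) = −ln(0.51025)/ln(1.02167) ≈ 31.390, so the balance reaches zero during payment 32.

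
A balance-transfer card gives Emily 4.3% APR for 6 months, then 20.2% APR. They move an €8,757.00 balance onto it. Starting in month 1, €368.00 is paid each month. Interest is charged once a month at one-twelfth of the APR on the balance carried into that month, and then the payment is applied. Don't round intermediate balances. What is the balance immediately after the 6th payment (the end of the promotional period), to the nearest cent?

€6,719.10

Promo months 1–6 at r₀ = 4.3%/12 = 0.00358333; months 7+ at r₁ = 20.2%/12 = 0.0168333.
After month 6: iterate B ← B·(1+r₀) − €368.00 for 6 months → €6,719.10.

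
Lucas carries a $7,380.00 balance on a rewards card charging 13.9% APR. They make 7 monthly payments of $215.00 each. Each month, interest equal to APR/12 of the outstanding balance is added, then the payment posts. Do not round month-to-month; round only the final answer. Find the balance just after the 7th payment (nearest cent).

$6,441.28

Monthly rate r = 13.9%/12 = 1.15833% = 0.0115833.
Each month: B ← B·(1+r) − $215.00.
Month 1: interest $85.49; balance after payment $7,250.48.
Month 2: interest $83.98; balance after payment $7,119.47.
Month 3: interest $82.47; balance after payment $6,986.94.
Month 4: interest $80.93; balance after payment $6,852.87.
Month 5: interest $79.38; balance after payment $6,717.25.
Month 6: interest $77.81; balance after payment $6,580.06.
Month 7: interest $76.22; balance after payment $6,441.28.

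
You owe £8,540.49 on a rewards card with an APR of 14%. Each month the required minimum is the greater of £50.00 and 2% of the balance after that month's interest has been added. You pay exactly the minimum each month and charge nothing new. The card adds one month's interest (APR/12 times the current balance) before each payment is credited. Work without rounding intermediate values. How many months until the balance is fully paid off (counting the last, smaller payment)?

Monthly rate r = 14%/12 = 1.16667% = 0.0116667.
While 2% of the post-interest balance exceeds £50.00, each month B ← (B·(1+r))·(1 − 0.02), i.e. B shrinks by the factor (1+r)·0.98 = 0.99143.
This holds for months 1–145. Entering month 146 the balance is £2,452.97; 2% of the post-interest balance is now below £50.00, so the flat £50.00 minimum applies from here.
From month 146 a fixed £50.00 at rate r clears £2,452.97 in 74 more payments. Total: 145 + 74 = 219 months.

219 months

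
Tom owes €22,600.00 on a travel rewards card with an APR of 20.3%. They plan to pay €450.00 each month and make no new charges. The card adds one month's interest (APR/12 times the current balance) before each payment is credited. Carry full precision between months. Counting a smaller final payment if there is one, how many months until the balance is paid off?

113 months

Monthly rate r = 20.3%/12 = 1.69167% = 0.0169167.
Recurrence: B ← B·(1+r) − €450.00.
Month 1: interest €382.32; balance after payment €22,532.32.
Month 2: interest €381.17; balance after payment €22,463.49.
Closed form: n = −ln(1 − rB₀/P)/ln(1+r) = −ln(0.15041)/ln(1.01692) ≈ 112.929, so the balance reaches zero during payment 113.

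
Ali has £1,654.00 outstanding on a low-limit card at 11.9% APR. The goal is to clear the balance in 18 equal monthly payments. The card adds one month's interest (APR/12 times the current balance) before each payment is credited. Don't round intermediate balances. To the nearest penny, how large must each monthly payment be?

Monthly rate r = 11.9%/12 = 0.991667% = 0.00991667.
Level-payment amortization: P = B₀·r / (1 − (1+r)^(−n)) = 1654.00·0.00991667 / (1 − 1.00992^(−18)).
Denominator 1 − (1+r)^(−18) = 0.162740102.
P = 16.4022 / 0.162740102 ≈ 100.79.

£100.79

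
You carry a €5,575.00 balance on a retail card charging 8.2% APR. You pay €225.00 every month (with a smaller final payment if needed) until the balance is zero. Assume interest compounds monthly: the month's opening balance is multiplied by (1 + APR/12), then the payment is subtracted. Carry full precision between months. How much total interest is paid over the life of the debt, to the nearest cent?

€554.06

Monthly rate r = 8.2%/12 = 0.683333% = 0.00683333.
Payoff takes n = ⌈−ln(1 − rB₀/P)/ln(1+r)⌉ = ⌈27.240⌉ = 28 payments; the last is €54.06.
Total paid = 27·€225.00 + €54.06 = €6,129.06.
Total interest = total paid − principal = €6,129.06 − €5,575.00 = €554.06.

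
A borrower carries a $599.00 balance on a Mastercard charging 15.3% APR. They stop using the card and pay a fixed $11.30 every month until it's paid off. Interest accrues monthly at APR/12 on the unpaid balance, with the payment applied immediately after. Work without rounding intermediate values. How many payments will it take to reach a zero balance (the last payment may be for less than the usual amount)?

89 payments

Monthly rate r = 15.3%/12 = 1.275% = 0.01275.
Recurrence: B ← B·(1+r) − $11.30.
Month 1: interest $7.64; balance after payment $595.34.
Month 2: interest $7.59; balance after payment $591.63.
Closed form: n = −ln(1 − rB₀/P)/ln(1+r) = −ln(0.32414)/ln(1.01275) ≈ 88.922, so the balance reaches zero during payment 89.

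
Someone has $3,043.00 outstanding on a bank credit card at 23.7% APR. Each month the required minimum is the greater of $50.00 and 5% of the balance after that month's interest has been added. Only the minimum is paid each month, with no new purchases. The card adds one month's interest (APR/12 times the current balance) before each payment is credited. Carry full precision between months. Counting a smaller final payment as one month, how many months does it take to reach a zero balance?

Monthly rate r = 23.7%/12 = 1.975% = 0.01975.
While 5% of the post-interest balance exceeds $50.00, each month B ← (B·(1+r))·(1 − 0.05), i.e. B shrinks by the factor (1+r)·0.95 = 0.96876.
This holds for months 1–36. Entering month 37 the balance is $970.79; 5% of the post-interest balance is now below $50.00, so the flat $50.00 minimum applies from here.
From month 37 a fixed $50.00 at rate r clears $970.79 in 25 more payments. Total: 36 + 25 = 61 months.

61 months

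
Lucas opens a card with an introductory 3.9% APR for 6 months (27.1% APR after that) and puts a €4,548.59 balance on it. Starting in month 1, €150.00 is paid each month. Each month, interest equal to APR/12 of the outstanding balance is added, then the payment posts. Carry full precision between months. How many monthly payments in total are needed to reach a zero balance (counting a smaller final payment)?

43 payments

Promo months 1–6 at r₀ = 3.9%/12 = 0.00325; months 7+ at r₁ = 27.1%/12 = 0.0225833.
After month 6: iterate B ← B·(1+r₀) − €150.00 for 6 months → €3,730.67.
Then at r₁ with €150.00/mo: n₂ = −ln(1 − r₁·B/P)/ln(1+r₁) ≈ 36.93 → 37 more payments.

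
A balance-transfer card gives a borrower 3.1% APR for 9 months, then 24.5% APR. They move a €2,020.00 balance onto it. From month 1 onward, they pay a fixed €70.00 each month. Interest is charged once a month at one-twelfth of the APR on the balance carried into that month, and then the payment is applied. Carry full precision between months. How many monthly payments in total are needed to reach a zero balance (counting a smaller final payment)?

Promo months 1–9 at r₀ = 3.1%/12 = 0.00258333; months 10+ at r₁ = 24.5%/12 = 0.0204167.
After month 9: iterate B ← B·(1+r₀) − €70.00 for 9 months → €1,430.90.
Then at r₁ with €70.00/mo: n₂ = −ln(1 − r₁·B/P)/ln(1+r₁) ≈ 26.73 → 27 more payments.

36 payments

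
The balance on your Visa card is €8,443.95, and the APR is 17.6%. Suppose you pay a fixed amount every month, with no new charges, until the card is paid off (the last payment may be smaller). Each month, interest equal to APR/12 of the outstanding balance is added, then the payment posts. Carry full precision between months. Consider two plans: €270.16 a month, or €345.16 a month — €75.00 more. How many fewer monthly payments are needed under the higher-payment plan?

Monthly rate r = 17.6%/12 = 1.46667% = 0.0146667.
At €270.16/mo: n = ⌈−ln(1 − rB₀/P)/ln(1+r)⌉ = 43 payments (last €32.18); total interest = total paid − €8,443.95 = €2,934.95.
At €345.16/mo: 31 payments (last €181.14); total interest €2,091.99.
Payments saved = 43 − 31 = 12.

12 fewer payments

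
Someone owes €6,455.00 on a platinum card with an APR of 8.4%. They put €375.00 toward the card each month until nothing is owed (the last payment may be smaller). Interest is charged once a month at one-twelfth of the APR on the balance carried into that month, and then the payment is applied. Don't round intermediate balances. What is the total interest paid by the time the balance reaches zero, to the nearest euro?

€448

Monthly rate r = 8.4%/12 = 0.7% = 0.007.
Payoff takes n = ⌈−ln(1 − rB₀/P)/ln(1+r)⌉ = ⌈18.406⌉ = 19 payments; the last is €152.62.
Total paid = 18·€375.00 + €152.62 = €6,902.62.
Total interest = total paid − principal = €6,902.62 − €6,455.00 = €447.62.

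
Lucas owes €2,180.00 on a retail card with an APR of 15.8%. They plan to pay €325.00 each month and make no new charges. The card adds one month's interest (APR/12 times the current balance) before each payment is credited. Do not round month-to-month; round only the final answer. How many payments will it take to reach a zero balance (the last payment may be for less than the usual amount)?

Monthly rate r = 15.8%/12 = 1.31667% = 0.0131667.
Recurrence: B ← B·(1+r) − €325.00.
Month 1: interest €28.70; balance after payment €1,883.70.
Month 2: interest €24.80; balance after payment €1,583.51.
Closed form: n = −ln(1 − rB₀/P)/ln(1+r) = −ln(0.91168)/ln(1.01317) ≈ 7.069, so the balance reaches zero during payment 8.

8 months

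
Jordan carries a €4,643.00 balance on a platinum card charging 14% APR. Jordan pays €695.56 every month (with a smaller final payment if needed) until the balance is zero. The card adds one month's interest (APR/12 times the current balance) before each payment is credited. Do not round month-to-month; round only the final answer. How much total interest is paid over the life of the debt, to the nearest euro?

Monthly rate r = 14%/12 = 1.16667% = 0.0116667.
Payoff takes n = ⌈−ln(1 − rB₀/P)/ln(1+r)⌉ = ⌈6.990⌉ = 7 payments; the last is €688.59.
Total paid = 6·€695.56 + €688.59 = €4,861.95.
Total interest = total paid − principal = €4,861.95 − €4,643.00 = €218.95.

€219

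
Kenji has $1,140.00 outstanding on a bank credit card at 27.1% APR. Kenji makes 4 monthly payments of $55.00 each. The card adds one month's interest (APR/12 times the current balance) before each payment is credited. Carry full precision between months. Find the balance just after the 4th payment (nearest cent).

Monthly rate r = 27.1%/12 = 2.25833% = 0.0225833.
Each month: B ← B·(1+r) − $55.00.
Month 1: interest $25.75; balance after payment $1,110.74.
Month 2: interest $25.08; balance after payment $1,080.83.
Month 3: interest $24.41; balance after payment $1,050.24.
Month 4: interest $23.72; balance after payment $1,018.96.

$1,018.96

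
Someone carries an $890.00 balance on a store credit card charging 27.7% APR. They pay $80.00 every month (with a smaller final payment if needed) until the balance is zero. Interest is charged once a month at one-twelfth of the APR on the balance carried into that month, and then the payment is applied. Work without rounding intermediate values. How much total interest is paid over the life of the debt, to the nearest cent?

Monthly rate r = 27.7%/12 = 2.30833% = 0.0230833.
Payoff takes n = ⌈−ln(1 − rB₀/P)/ln(1+r)⌉ = ⌈13.005⌉ = 14 payments; the last is $0.43.
Total paid = 13·$80.00 + $0.43 = $1,040.43.
Total interest = total paid − principal = $1,040.43 − $890.00 = $150.43.

$150.43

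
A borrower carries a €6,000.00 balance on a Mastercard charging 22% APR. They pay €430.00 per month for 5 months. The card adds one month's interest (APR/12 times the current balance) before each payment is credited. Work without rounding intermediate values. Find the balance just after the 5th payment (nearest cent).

Monthly rate r = 22%/12 = 1.83333% = 0.0183333.
Each month: B ← B·(1+r) − €430.00.
Month 1: interest €110.00; balance after payment €5,680.00.
Month 2: interest €104.13; balance after payment €5,354.13.
Month 3: interest €98.16; balance after payment €5,022.29.
Month 4: interest €92.08; balance after payment €4,684.37.
Month 5: interest €85.88; balance after payment €4,340.25.

€4,340.25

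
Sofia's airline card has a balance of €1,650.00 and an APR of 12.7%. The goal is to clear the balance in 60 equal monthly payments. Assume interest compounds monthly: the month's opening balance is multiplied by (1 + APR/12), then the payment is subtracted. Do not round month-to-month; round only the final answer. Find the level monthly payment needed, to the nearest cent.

€37.29

Monthly rate r = 12.7%/12 = 1.05833% = 0.0105833.
Level-payment amortization: P = B₀·r / (1 − (1+r)^(−n)) = 1650.00·0.0105833 / (1 − 1.01058^(−60)).
Denominator 1 − (1+r)^(−60) = 0.46829333.
P = 17.4625 / 0.46829333 ≈ 37.29.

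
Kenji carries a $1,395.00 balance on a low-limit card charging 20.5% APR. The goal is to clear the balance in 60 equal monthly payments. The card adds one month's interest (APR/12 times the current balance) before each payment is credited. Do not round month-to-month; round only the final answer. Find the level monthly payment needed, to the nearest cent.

$37.35

Monthly rate r = 20.5%/12 = 1.70833% = 0.0170833.
Level-payment amortization: P = B₀·r / (1 − (1+r)^(−n)) = 1395.00·0.0170833 / (1 − 1.01708^(−60)).
Denominator 1 − (1+r)^(−60) = 0.638084038.
P = 23.8312 / 0.638084038 ≈ 37.35.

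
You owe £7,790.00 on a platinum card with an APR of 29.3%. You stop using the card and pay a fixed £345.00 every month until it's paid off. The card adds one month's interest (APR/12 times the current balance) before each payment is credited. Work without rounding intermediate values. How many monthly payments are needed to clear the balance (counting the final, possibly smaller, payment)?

Monthly rate r = 29.3%/12 = 2.44167% = 0.0244167.
Recurrence: B ← B·(1+r) − £345.00.
Month 1: interest £190.21; balance after payment £7,635.21.
Month 2: interest £186.43; balance after payment £7,476.63.
Closed form: n = −ln(1 − rB₀/P)/ln(1+r) = −ln(0.44868)/ln(1.02442) ≈ 33.223, so the balance reaches zero during payment 34.

34 months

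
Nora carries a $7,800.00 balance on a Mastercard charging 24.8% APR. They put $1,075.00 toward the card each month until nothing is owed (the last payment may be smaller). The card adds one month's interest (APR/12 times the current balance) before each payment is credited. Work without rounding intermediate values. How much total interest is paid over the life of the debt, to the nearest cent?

Monthly rate r = 24.8%/12 = 2.06667% = 0.0206667.
Payoff takes n = ⌈−ln(1 − rB₀/P)/ln(1+r)⌉ = ⌈7.942⌉ = 8 payments; the last is $1,013.38.
Total paid = 7·$1,075.00 + $1,013.38 = $8,538.38.
Total interest = total paid − principal = $8,538.38 − $7,800.00 = $738.38.

$738.38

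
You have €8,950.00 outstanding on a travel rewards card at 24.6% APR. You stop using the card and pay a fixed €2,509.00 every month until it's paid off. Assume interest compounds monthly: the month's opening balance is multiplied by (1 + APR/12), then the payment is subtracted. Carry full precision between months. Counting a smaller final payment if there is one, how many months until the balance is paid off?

4 months

Monthly rate r = 24.6%/12 = 2.05% = 0.0205.
Recurrence: B ← B·(1+r) − €2,509.00.
Month 1: interest €183.47; balance after payment €6,624.48.
Month 2: interest €135.80; balance after payment €4,251.28.
Month 3: interest €87.15; balance after payment €1,829.43.
Month 4: interest €37.50; balance after payment €0.00.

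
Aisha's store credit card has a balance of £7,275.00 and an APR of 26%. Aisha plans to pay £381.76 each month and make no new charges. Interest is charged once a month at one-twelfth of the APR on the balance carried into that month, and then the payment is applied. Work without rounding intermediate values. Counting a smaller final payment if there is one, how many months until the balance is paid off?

Monthly rate r = 26%/12 = 2.16667% = 0.0216667.
Recurrence: B ← B·(1+r) − £381.76.
Month 1: interest £157.62; balance after payment £7,050.86.
Month 2: interest £152.77; balance after payment £6,821.87.
Closed form: n = −ln(1 − rB₀/P)/ln(1+r) = −ln(0.58711)/ln(1.02167) ≈ 24.844, so the balance reaches zero during payment 25.

25 months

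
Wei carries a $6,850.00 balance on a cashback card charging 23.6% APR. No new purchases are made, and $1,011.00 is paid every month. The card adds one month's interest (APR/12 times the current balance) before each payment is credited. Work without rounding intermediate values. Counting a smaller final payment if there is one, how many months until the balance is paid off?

8 payments

Monthly rate r = 23.6%/12 = 1.96667% = 0.0196667.
Recurrence: B ← B·(1+r) − $1,011.00.
Month 1: interest $134.72; balance after payment $5,973.72.
Month 2: interest $117.48; balance after payment $5,080.20.
Closed form: n = −ln(1 − rB₀/P)/ln(1+r) = −ln(0.86675)/ln(1.01967) ≈ 7.343, so the balance reaches zero during payment 8.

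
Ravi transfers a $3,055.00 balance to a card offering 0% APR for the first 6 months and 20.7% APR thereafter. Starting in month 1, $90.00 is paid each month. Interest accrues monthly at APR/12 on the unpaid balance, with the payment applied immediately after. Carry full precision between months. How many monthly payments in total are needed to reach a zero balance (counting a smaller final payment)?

Promo months 1–6 at r₀ = 0%/12 = 0; months 7+ at r₁ = 20.7%/12 = 0.01725.
After month 6 (no interest yet): B = $3,055.00 − 6·$90.00 = $2,515.00.
Then at r₁ with $90.00/mo: n₂ = −ln(1 − r₁·B/P)/ln(1+r₁) ≈ 38.46 → 39 more payments.

45 payments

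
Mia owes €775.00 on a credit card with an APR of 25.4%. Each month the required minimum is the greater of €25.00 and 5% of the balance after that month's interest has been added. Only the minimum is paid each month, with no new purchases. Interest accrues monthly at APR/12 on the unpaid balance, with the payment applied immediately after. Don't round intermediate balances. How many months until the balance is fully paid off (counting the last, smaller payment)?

Monthly rate r = 25.4%/12 = 2.11667% = 0.0211667.
While 5% of the post-interest balance exceeds €25.00, each month B ← (B·(1+r))·(1 − 0.05), i.e. B shrinks by the factor (1+r)·0.95 = 0.97011.
This holds for months 1–16. Entering month 17 the balance is €476.90; 5% of the post-interest balance is now below €25.00, so the flat €25.00 minimum applies from here.
From month 17 a fixed €25.00 at rate r clears €476.90 in 25 more payments. Total: 16 + 25 = 41 months.

41 months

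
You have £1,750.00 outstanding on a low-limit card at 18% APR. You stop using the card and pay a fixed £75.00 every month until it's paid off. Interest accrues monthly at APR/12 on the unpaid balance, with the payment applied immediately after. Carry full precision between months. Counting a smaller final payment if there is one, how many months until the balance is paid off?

29 months

Monthly rate r = 18%/12 = 1.5% = 0.015.
Recurrence: B ← B·(1+r) − £75.00.
Month 1: interest £26.25; balance after payment £1,701.25.
Month 2: interest £25.52; balance after payment £1,651.77.
Closed form: n = −ln(1 − rB₀/P)/ln(1+r) = −ln(0.65)/ln(1.015) ≈ 28.934, so the balance reaches zero during payment 29.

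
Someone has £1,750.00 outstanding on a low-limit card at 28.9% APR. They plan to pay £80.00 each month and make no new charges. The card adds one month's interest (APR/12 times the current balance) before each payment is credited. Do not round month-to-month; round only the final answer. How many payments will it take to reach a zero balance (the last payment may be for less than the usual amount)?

Monthly rate r = 28.9%/12 = 2.40833% = 0.0240833.
Recurrence: B ← B·(1+r) − £80.00.
Month 1: interest £42.15; balance after payment £1,712.15.
Month 2: interest £41.23; balance after payment £1,673.38.
Closed form: n = −ln(1 − rB₀/P)/ln(1+r) = −ln(0.47318)/ln(1.02408) ≈ 31.443, so the balance reaches zero during payment 32.

32 payments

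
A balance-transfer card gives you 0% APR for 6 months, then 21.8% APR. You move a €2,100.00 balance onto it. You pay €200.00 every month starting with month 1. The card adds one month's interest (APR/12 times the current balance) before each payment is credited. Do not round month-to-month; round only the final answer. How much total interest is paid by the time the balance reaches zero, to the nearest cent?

€47.78

Promo months 1–6 at r₀ = 0%/12 = 0; months 7+ at r₁ = 21.8%/12 = 0.0181667.
After month 6 (no interest yet): B = €2,100.00 − 6·€200.00 = €900.00.
Then at r₁ with €200.00/mo: n₂ = −ln(1 − r₁·B/P)/ln(1+r₁) ≈ 4.74 → 5 more payments.
Total paid = 10·€200.00 + €147.78 = €2,147.78; interest = €2,147.78 − €2,100.00 = €47.78.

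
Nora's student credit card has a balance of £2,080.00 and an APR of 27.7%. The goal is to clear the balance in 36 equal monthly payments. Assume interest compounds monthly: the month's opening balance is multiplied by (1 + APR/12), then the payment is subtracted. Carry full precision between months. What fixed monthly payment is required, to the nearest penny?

Monthly rate r = 27.7%/12 = 2.30833% = 0.0230833.
Level-payment amortization: P = B₀·r / (1 − (1+r)^(−n)) = 2080.00·0.0230833 / (1 − 1.02308^(−36)).
Denominator 1 − (1+r)^(−36) = 0.560252228.
P = 48.0133 / 0.560252228 ≈ 85.70.

£85.70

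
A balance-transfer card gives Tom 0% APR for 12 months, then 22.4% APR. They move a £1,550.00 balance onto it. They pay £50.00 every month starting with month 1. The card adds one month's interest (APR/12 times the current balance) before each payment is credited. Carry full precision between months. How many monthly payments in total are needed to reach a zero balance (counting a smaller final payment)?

Promo months 1–12 at r₀ = 0%/12 = 0; months 13+ at r₁ = 22.4%/12 = 0.0186667.
After month 12 (no interest yet): B = £1,550.00 − 12·£50.00 = £950.00.
Then at r₁ with £50.00/mo: n₂ = −ln(1 − r₁·B/P)/ln(1+r₁) ≈ 23.68 → 24 more payments.

36 months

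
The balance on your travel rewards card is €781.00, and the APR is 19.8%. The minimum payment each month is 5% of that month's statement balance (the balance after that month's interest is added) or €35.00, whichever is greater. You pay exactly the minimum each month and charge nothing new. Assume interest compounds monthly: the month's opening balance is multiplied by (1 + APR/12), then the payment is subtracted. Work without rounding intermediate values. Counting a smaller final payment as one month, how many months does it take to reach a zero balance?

Monthly rate r = 19.8%/12 = 1.65% = 0.0165.
While 5% of the post-interest balance exceeds €35.00, each month B ← (B·(1+r))·(1 − 0.05), i.e. B shrinks by the factor (1+r)·0.95 = 0.96567.
This holds for months 1–4. Entering month 5 the balance is €679.16; 5% of the post-interest balance is now below €35.00, so the flat €35.00 minimum applies from here.
From month 5 a fixed €35.00 at rate r clears €679.16 in 24 more payments. Total: 4 + 24 = 28 months.

28 months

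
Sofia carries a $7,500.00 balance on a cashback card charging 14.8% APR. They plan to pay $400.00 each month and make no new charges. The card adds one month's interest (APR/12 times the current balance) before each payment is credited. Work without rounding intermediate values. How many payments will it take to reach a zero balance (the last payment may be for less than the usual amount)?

22 payments

Monthly rate r = 14.8%/12 = 1.23333% = 0.0123333.
Recurrence: B ← B·(1+r) − $400.00.
Month 1: interest $92.50; balance after payment $7,192.50.
Month 2: interest $88.71; balance after payment $6,881.21.
Closed form: n = −ln(1 − rB₀/P)/ln(1+r) = −ln(0.76875)/ln(1.01233) ≈ 21.455, so the balance reaches zero during payment 22.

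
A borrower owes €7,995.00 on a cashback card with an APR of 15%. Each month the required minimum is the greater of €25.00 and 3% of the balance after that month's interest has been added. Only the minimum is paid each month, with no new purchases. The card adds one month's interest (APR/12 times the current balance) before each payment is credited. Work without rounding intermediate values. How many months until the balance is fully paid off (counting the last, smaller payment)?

169 months

Monthly rate r = 15%/12 = 1.25% = 0.0125.
While 3% of the post-interest balance exceeds €25.00, each month B ← (B·(1+r))·(1 − 0.03), i.e. B shrinks by the factor (1+r)·0.97 = 0.98212.
This holds for months 1–127. Entering month 128 the balance is €809.09; 3% of the post-interest balance is now below €25.00, so the flat €25.00 minimum applies from here.
From month 128 a fixed €25.00 at rate r clears €809.09 in 42 more payments. Total: 127 + 42 = 169 months.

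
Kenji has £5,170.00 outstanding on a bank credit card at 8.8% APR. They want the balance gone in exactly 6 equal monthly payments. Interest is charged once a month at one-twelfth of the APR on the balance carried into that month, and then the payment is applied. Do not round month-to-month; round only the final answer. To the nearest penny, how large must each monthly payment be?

£883.92

Monthly rate r = 8.8%/12 = 0.733333% = 0.00733333.
Level-payment amortization: P = B₀·r / (1 − (1+r)^(−n)) = 5170.00·0.00733333 / (1 − 1.00733^(−6)).
Denominator 1 − (1+r)^(−6) = 0.0428923923.
P = 37.9133 / 0.0428923923 ≈ 883.92.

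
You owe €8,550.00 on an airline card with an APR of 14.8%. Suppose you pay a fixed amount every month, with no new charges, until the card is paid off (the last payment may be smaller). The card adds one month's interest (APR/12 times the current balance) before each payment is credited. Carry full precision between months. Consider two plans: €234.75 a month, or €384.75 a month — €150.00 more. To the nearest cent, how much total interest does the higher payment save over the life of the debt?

Monthly rate r = 14.8%/12 = 1.23333% = 0.0123333.
At €234.75/mo: n = ⌈−ln(1 − rB₀/P)/ln(1+r)⌉ = 49 payments (last €153.66); total interest = total paid − €8,550.00 = €2,871.66.
At €384.75/mo: 27 payments (last €50.55); total interest €1,504.05.
Interest saved = €2,871.66 − €1,504.05 = €1,367.61.

€1,367.61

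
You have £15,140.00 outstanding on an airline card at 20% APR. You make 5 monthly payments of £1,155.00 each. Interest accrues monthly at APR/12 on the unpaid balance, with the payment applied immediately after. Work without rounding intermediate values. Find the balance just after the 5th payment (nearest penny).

Monthly rate r = 20%/12 = 1.66667% = 0.0166667.
Each month: B ← B·(1+r) − £1,155.00.
Month 1: interest £252.33; balance after payment £14,237.33.
Month 2: interest £237.29; balance after payment £13,319.62.
Month 3: interest £221.99; balance after payment £12,386.62.
Month 4: interest £206.44; balance after payment £11,438.06.
Month 5: interest £190.63; balance after payment £10,473.69.

£10,473.69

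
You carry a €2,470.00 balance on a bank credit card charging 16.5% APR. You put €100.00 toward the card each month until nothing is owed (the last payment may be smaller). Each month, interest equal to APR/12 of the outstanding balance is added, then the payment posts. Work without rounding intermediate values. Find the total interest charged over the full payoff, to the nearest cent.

Monthly rate r = 16.5%/12 = 1.375% = 0.01375.
Payoff takes n = ⌈−ln(1 − rB₀/P)/ln(1+r)⌉ = ⌈30.385⌉ = 31 payments; the last is €38.66.
Total paid = 30·€100.00 + €38.66 = €3,038.66.
Total interest = total paid − principal = €3,038.66 − €2,470.00 = €568.66.

€568.66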